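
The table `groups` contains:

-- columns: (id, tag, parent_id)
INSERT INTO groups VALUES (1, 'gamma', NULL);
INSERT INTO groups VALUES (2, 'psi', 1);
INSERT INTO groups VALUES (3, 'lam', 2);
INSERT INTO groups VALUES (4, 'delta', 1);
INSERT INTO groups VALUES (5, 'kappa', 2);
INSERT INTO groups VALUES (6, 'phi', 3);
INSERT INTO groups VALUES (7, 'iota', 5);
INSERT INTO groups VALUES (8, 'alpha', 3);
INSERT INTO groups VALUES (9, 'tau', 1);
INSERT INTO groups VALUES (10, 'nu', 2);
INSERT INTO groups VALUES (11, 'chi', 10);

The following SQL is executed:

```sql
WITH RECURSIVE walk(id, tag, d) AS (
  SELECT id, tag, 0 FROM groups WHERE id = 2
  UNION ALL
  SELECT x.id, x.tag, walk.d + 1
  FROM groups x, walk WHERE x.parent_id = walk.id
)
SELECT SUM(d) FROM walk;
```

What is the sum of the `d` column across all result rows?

11

Base: id=2 (psi) at d 0.
Iteration 1: rows with parent_id in {2} -> lam (id 3, d 1), kappa (id 5, d 1), nu (id 10, d 1).
Iteration 2: rows with parent_id in {3,5,10} -> phi (id 6, d 2), iota (id 7, d 2), alpha (id 8, d 2), chi (id 11, d 2).
Iteration 3: no rows with parent_id in {6,7,8,11}; recursion stops.
SUM(d) = 0 + 1 + 1 + 1 + 2 + 2 + 2 + 2 = 11.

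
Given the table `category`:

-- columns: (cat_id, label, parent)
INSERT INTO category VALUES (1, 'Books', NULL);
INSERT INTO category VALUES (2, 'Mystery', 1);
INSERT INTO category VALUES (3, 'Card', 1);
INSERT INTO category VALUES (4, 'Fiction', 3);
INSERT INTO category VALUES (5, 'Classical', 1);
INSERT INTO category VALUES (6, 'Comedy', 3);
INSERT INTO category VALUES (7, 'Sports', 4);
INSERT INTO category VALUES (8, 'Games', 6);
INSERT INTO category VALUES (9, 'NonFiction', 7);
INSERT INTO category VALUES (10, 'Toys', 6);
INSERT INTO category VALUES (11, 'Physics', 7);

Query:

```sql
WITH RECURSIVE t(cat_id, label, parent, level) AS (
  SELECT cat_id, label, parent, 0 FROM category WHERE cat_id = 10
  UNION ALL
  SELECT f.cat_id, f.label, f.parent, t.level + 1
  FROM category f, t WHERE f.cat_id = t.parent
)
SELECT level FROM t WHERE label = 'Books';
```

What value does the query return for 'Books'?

3

Base: cat_id=10 (Toys), parent=6, level 0.
Iteration 1: join on cat_id=6 -> Comedy (id 6, parent=3, level 1).
Iteration 2: join on cat_id=3 -> Card (id 3, parent=1, level 2).
Iteration 3: join on cat_id=1 -> Books (id 1, parent=NULL, level 3).
Iteration 4: parent is NULL; no match; recursion stops.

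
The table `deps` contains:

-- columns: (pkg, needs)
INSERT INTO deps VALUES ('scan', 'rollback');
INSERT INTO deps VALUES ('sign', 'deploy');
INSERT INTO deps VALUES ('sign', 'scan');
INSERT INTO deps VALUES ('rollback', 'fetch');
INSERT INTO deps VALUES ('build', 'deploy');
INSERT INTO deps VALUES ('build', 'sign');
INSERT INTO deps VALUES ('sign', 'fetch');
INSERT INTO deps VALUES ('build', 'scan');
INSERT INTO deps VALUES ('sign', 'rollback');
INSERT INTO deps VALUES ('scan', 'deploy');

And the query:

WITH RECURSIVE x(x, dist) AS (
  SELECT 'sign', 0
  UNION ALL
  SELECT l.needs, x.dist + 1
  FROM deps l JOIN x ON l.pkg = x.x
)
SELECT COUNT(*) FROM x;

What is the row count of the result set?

9

Base: (sign, dist=0).
Iteration 1: edges from {sign} -> (deploy, dist=1), (fetch, dist=1), (rollback, dist=1), (scan, dist=1).
Iteration 2: edges from {deploy,fetch,rollback,scan} -> (deploy, dist=2), (fetch, dist=2), (rollback, dist=2).
Iteration 3: edges from {deploy,fetch,rollback} -> (fetch, dist=3).
Iteration 4: no outgoing edges from {fetch}; recursion stops.
Total rows emitted: 9.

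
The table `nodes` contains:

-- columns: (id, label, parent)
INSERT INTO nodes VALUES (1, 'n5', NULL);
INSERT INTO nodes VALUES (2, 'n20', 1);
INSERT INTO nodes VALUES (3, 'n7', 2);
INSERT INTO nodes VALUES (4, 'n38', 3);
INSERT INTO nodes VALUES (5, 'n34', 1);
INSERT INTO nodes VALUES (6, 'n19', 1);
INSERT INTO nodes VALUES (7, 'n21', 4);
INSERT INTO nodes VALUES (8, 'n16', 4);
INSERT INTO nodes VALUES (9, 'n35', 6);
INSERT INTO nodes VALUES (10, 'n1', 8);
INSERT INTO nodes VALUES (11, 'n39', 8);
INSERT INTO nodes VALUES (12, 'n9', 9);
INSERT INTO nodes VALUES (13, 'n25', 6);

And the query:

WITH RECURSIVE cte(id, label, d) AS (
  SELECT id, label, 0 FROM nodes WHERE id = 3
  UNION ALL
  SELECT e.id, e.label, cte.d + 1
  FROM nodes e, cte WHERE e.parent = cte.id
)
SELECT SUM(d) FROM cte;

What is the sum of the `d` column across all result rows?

Base: id=3 (n7) at d 0.
Iteration 1: rows with parent in {3} -> n38 (id 4, d 1).
Iteration 2: rows with parent in {4} -> n21 (id 7, d 2), n16 (id 8, d 2).
Iteration 3: rows with parent in {7,8} -> n1 (id 10, d 3), n39 (id 11, d 3).
Iteration 4: no rows with parent in {10,11}; recursion stops.
SUM(d) = 0 + 1 + 2 + 2 + 3 + 3 = 11.

11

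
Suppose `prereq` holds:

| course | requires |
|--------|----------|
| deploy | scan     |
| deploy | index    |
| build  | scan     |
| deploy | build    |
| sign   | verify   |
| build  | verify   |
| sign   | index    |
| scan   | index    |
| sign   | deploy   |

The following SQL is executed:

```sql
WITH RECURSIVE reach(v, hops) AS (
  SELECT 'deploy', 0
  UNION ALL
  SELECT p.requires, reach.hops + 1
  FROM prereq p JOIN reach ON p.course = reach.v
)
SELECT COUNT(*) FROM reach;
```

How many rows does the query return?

Base: (deploy, hops=0).
Iteration 1: edges from {deploy} -> (build, hops=1), (index, hops=1), (scan, hops=1).
Iteration 2: edges from {build,index,scan} -> (index, hops=2), (scan, hops=2), (verify, hops=2).
Iteration 3: edges from {index,scan,verify} -> (index, hops=3).
Iteration 4: no outgoing edges from {index}; recursion stops.
Total rows emitted: 8.

8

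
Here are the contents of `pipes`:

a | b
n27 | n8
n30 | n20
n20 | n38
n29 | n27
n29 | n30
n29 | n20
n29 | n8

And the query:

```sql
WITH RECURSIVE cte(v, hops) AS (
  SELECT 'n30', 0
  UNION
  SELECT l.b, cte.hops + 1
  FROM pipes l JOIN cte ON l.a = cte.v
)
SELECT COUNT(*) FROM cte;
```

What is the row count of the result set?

3

Base: (n30, hops=0).
Iteration 1: edges from {n30} -> (n20, hops=1).
Iteration 2: edges from {n20} -> (n38, hops=2).
Iteration 3: no outgoing edges from {n38}; recursion stops.
Total rows emitted: 3.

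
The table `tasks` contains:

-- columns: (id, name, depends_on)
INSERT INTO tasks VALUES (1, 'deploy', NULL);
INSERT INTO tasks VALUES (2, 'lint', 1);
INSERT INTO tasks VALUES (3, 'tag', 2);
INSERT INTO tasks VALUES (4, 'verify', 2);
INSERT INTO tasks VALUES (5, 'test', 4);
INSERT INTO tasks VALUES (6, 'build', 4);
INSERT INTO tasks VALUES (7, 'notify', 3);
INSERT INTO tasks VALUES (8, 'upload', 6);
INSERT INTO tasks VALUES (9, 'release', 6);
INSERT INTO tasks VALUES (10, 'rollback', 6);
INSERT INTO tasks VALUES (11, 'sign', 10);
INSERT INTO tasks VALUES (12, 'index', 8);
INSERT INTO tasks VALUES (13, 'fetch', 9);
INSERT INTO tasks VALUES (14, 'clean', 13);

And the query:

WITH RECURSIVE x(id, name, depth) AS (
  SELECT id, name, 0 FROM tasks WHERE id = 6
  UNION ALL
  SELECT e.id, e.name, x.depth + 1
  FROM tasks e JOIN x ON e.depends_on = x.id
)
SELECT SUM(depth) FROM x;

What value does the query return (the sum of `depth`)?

12

Base: id=6 (build) at depth 0.
Iteration 1: rows with depends_on in {6} -> upload (id 8, depth 1), release (id 9, depth 1), rollback (id 10, depth 1).
Iteration 2: rows with depends_on in {8,9,10} -> sign (id 11, depth 2), index (id 12, depth 2), fetch (id 13, depth 2).
Iteration 3: rows with depends_on in {11,12,13} -> clean (id 14, depth 3).
Iteration 4: no rows with depends_on in {14}; recursion stops.
SUM(depth) = 0 + 1 + 1 + 1 + 2 + 2 + 2 + 3 = 12.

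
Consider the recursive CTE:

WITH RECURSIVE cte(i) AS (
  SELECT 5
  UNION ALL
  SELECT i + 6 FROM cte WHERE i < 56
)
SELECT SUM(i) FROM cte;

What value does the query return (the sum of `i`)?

Base: i=5.
Iteration 1: 5 < 56 holds -> i = 5 + 6 = 11.
Iteration 2: 11 < 56 holds -> i = 11 + 6 = 17.
Iteration 3: 17 < 56 holds -> i = 17 + 6 = 23.
Iteration 4: 23 < 56 holds -> i = 23 + 6 = 29.
Iteration 5: 29 < 56 holds -> i = 29 + 6 = 35.
Iteration 6: 35 < 56 holds -> i = 35 + 6 = 41.
Iteration 7: 41 < 56 holds -> i = 41 + 6 = 47.
Iteration 8: 47 < 56 holds -> i = 47 + 6 = 53.
Iteration 9: 53 < 56 holds -> i = 53 + 6 = 59.
Iteration 10: 59 < 56 fails; recursion stops.
SUM(i) = 5 + 11 + 17 + 23 + 29 + 35 + 41 + 47 + 53 + 59 = 320.

320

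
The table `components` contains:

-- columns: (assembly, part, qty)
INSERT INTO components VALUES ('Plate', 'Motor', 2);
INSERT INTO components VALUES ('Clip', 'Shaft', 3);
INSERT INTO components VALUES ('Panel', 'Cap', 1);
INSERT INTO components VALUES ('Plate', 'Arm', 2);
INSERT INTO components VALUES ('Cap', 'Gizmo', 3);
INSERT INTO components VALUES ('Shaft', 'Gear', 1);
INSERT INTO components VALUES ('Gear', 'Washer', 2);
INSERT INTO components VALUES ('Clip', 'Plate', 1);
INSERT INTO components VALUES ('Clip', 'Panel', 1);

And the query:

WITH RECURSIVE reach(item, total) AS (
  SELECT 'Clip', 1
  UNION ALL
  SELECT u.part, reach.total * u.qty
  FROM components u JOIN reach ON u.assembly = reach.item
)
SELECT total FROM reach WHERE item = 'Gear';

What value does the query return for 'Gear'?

Base: (Clip, total=1).
Iteration 1: components of {Clip} -> Panel = 1*1 = 1, Plate = 1*1 = 1, Shaft = 1*3 = 3.
Iteration 2: components of {Panel,Plate,Shaft} -> Arm = 1*2 = 2, Cap = 1*1 = 1, Gear = 3*1 = 3, Motor = 1*2 = 2.
Iteration 3: components of {Arm,Cap,Gear,Motor} -> Gizmo = 1*3 = 3, Washer = 3*2 = 6.
Iteration 4: no further components; recursion stops.

3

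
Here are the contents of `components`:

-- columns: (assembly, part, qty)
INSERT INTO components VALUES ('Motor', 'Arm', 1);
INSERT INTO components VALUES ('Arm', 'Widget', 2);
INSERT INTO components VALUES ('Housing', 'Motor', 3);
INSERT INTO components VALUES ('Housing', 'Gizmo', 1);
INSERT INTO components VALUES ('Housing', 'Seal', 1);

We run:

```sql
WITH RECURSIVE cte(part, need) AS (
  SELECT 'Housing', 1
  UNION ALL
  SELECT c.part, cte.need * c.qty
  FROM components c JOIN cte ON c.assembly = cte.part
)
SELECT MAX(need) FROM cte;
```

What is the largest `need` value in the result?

6

Base: (Housing, need=1).
Iteration 1: components of {Housing} -> Gizmo = 1*1 = 1, Motor = 1*3 = 3, Seal = 1*1 = 1.
Iteration 2: components of {Gizmo,Motor,Seal} -> Arm = 3*1 = 3.
Iteration 3: components of {Arm} -> Widget = 3*2 = 6.
Iteration 4: no further components; recursion stops.
need values: 1, 1, 3, 1, 3, 6; the maximum is 6.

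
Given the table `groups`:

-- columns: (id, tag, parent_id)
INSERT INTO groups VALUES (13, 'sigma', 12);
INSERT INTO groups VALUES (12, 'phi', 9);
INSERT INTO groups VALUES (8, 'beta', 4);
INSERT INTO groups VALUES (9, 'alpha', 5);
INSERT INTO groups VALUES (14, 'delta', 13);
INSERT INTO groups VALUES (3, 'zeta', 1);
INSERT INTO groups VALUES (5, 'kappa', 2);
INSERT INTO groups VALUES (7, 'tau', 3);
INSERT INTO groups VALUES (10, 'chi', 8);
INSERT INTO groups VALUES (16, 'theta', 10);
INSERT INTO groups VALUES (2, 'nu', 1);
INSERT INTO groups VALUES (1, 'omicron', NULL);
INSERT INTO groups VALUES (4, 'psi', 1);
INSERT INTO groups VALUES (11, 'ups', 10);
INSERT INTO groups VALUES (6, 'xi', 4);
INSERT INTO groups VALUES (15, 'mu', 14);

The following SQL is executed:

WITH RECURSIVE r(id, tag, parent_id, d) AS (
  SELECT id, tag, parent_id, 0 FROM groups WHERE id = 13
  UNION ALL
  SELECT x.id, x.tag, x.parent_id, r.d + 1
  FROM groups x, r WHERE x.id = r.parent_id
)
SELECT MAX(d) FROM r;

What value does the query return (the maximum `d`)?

5

Base: id=13 (sigma), parent_id=12, d 0.
Iteration 1: join on id=12 -> phi (id 12, parent_id=9, d 1).
Iteration 2: join on id=9 -> alpha (id 9, parent_id=5, d 2).
Iteration 3: join on id=5 -> kappa (id 5, parent_id=2, d 3).
Iteration 4: join on id=2 -> nu (id 2, parent_id=1, d 4).
Iteration 5: join on id=1 -> omicron (id 1, parent_id=NULL, d 5).
Iteration 6: parent_id is NULL; no match; recursion stops.
d values: 0, 1, 2, 3, 4, 5; the maximum is 5.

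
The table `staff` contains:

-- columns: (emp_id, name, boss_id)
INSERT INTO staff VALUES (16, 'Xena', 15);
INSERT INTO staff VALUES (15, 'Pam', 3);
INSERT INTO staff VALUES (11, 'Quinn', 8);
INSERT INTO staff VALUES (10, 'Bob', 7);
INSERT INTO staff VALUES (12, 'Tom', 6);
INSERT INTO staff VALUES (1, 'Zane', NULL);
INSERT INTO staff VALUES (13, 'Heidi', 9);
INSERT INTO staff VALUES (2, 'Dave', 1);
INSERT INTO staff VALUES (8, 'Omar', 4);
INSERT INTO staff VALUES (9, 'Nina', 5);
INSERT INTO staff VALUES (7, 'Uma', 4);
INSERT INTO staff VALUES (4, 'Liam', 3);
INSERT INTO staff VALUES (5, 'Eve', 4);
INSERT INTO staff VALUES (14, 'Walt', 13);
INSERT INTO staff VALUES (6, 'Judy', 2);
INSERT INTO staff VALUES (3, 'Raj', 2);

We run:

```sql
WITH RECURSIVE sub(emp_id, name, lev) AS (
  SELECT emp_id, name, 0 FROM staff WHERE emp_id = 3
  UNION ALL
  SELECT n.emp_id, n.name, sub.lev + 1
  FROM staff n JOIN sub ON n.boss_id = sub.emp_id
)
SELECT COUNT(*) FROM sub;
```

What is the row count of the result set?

12

Base: emp_id=3 (Raj) at lev 0.
Iteration 1: rows with boss_id in {3} -> Liam (id 4, lev 1), Pam (id 15, lev 1).
Iteration 2: rows with boss_id in {4,15} -> Eve (id 5, lev 2), Uma (id 7, lev 2), Omar (id 8, lev 2), Xena (id 16, lev 2).
Iteration 3: rows with boss_id in {5,7,8,16} -> Nina (id 9, lev 3), Bob (id 10, lev 3), Quinn (id 11, lev 3).
Iteration 4: rows with boss_id in {9,10,11} -> Heidi (id 13, lev 4).
Iteration 5: rows with boss_id in {13} -> Walt (id 14, lev 5).
Iteration 6: no rows with boss_id in {14}; recursion stops.
Total rows emitted: 12.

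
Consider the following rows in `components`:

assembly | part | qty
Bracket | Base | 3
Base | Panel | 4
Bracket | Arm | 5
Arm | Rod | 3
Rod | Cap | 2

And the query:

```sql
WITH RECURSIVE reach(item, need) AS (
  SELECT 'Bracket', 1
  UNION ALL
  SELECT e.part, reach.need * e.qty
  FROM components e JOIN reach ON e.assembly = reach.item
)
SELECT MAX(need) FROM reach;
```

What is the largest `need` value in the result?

Base: (Bracket, need=1).
Iteration 1: components of {Bracket} -> Arm = 1*5 = 5, Base = 1*3 = 3.
Iteration 2: components of {Arm,Base} -> Panel = 3*4 = 12, Rod = 5*3 = 15.
Iteration 3: components of {Panel,Rod} -> Cap = 15*2 = 30.
Iteration 4: no further components; recursion stops.
need values: 1, 3, 5, 12, 15, 30; the maximum is 30.

30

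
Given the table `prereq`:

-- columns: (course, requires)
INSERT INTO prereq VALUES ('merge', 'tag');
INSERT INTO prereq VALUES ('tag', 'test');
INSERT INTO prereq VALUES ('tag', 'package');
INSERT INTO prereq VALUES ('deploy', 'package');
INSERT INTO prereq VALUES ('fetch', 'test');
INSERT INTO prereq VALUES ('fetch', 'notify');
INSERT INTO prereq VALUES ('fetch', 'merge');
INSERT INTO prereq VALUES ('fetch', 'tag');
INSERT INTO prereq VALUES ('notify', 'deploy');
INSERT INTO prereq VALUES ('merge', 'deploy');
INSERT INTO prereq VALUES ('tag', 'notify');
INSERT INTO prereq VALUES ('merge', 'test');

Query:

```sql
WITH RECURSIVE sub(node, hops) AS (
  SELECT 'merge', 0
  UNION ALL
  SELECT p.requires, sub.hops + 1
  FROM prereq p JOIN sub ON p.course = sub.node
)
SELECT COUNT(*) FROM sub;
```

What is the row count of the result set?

10

Base: (merge, hops=0).
Iteration 1: edges from {merge} -> (deploy, hops=1), (tag, hops=1), (test, hops=1).
Iteration 2: edges from {deploy,tag,test} -> (notify, hops=2), (package, hops=2) x2, (test, hops=2). [UNION ALL keeps all 4 new rows, including repeats]
Iteration 3: edges from {notify,package,test} -> (deploy, hops=3).
Iteration 4: edges from {deploy} -> (package, hops=4).
Iteration 5: no outgoing edges from {package}; recursion stops.
Total rows emitted: 10.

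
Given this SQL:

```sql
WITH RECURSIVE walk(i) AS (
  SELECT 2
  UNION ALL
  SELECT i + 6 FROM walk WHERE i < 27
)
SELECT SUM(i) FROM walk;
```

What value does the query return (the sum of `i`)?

Base: i=2.
Iteration 1: 2 < 27 holds -> i = 2 + 6 = 8.
Iteration 2: 8 < 27 holds -> i = 8 + 6 = 14.
Iteration 3: 14 < 27 holds -> i = 14 + 6 = 20.
Iteration 4: 20 < 27 holds -> i = 20 + 6 = 26.
Iteration 5: 26 < 27 holds -> i = 26 + 6 = 32.
Iteration 6: 32 < 27 fails; recursion stops.
SUM(i) = 2 + 8 + 14 + 20 + 26 + 32 = 102.

102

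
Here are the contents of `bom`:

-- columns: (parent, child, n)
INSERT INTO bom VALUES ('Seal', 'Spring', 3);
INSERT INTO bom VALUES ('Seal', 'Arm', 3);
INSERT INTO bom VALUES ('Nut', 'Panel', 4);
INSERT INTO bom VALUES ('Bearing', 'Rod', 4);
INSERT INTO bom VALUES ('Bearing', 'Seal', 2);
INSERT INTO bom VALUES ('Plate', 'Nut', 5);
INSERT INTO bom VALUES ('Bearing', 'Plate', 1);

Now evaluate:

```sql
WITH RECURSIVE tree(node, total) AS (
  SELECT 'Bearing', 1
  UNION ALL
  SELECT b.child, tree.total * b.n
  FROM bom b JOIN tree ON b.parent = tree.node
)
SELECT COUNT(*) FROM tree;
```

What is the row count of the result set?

8

Base: (Bearing, total=1).
Iteration 1: components of {Bearing} -> Plate = 1*1 = 1, Rod = 1*4 = 4, Seal = 1*2 = 2.
Iteration 2: components of {Plate,Rod,Seal} -> Arm = 2*3 = 6, Nut = 1*5 = 5, Spring = 2*3 = 6.
Iteration 3: components of {Arm,Nut,Spring} -> Panel = 5*4 = 20.
Iteration 4: no further components; recursion stops.
Total rows emitted: 8.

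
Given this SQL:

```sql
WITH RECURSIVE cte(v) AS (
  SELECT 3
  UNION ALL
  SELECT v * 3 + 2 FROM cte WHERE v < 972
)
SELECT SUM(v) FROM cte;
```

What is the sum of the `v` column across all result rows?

4365

Base: v=3.
Iteration 1: 3 < 972 holds -> v = 3 * 3 + 2 = 11.
Iteration 2: 11 < 972 holds -> v = 11 * 3 + 2 = 35.
Iteration 3: 35 < 972 holds -> v = 35 * 3 + 2 = 107.
Iteration 4: 107 < 972 holds -> v = 107 * 3 + 2 = 323.
Iteration 5: 323 < 972 holds -> v = 323 * 3 + 2 = 971.
Iteration 6: 971 < 972 holds -> v = 971 * 3 + 2 = 2915.
Iteration 7: 2915 < 972 fails; recursion stops.
SUM(v) = 3 + 11 + 35 + 107 + 323 + 971 + 2915 = 4365.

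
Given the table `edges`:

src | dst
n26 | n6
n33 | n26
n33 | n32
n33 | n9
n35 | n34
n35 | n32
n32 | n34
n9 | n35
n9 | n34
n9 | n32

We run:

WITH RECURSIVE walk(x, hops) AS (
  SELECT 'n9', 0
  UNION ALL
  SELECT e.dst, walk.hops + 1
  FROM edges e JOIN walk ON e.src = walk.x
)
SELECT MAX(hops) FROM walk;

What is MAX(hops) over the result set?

3

Base: (n9, hops=0).
Iteration 1: edges from {n9} -> (n32, hops=1), (n34, hops=1), (n35, hops=1).
Iteration 2: edges from {n32,n34,n35} -> (n32, hops=2), (n34, hops=2) x2. [UNION ALL keeps all 3 new rows, including repeats]
Iteration 3: edges from {n32,n34} -> (n34, hops=3).
Iteration 4: no outgoing edges from {n34}; recursion stops.
hops values: 0, 1, 1, 1, 2, 2, 2, 3; the maximum is 3.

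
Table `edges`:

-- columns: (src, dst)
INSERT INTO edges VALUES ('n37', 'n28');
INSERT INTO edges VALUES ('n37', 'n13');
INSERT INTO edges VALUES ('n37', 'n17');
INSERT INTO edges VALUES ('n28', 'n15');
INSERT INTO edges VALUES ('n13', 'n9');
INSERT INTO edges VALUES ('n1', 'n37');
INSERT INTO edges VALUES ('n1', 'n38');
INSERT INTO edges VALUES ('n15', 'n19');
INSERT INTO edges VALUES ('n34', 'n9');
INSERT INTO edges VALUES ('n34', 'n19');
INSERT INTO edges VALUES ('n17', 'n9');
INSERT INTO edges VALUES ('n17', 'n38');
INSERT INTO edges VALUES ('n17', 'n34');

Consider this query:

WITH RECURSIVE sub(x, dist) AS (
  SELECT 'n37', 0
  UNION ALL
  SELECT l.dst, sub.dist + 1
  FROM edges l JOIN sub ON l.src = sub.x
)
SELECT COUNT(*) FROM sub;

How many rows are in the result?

12

Base: (n37, dist=0).
Iteration 1: edges from {n37} -> (n13, dist=1), (n17, dist=1), (n28, dist=1).
Iteration 2: edges from {n13,n17,n28} -> (n15, dist=2), (n34, dist=2), (n38, dist=2), (n9, dist=2) x2. [UNION ALL keeps all 5 new rows, including repeats]
Iteration 3: edges from {n15,n34,n38,n9} -> (n19, dist=3) x2, (n9, dist=3). [UNION ALL keeps all 3 new rows, including repeats]
Iteration 4: no outgoing edges from {n19,n9}; recursion stops.
Total rows emitted: 12.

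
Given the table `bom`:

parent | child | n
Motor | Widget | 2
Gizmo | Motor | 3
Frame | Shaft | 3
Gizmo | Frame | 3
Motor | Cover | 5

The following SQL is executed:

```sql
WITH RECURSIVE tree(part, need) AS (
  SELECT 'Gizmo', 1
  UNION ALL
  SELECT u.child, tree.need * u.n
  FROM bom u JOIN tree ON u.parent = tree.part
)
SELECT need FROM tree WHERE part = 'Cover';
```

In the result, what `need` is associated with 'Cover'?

Base: (Gizmo, need=1).
Iteration 1: components of {Gizmo} -> Frame = 1*3 = 3, Motor = 1*3 = 3.
Iteration 2: components of {Frame,Motor} -> Cover = 3*5 = 15, Shaft = 3*3 = 9, Widget = 3*2 = 6.
Iteration 3: no further components; recursion stops.

15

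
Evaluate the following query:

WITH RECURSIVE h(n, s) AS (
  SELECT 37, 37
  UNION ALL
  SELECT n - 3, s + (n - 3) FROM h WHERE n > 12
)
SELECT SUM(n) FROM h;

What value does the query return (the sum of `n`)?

Base: n=37, s=37.
Iteration 1: 37 > 12 holds -> n = 37 - 3 = 34, s = 37 + 34 = 71.
Iteration 2: 34 > 12 holds -> n = 34 - 3 = 31, s = 71 + 31 = 102.
Iteration 3: 31 > 12 holds -> n = 31 - 3 = 28, s = 102 + 28 = 130.
Iteration 4: 28 > 12 holds -> n = 28 - 3 = 25, s = 130 + 25 = 155.
Iteration 5: 25 > 12 holds -> n = 25 - 3 = 22, s = 155 + 22 = 177.
Iteration 6: 22 > 12 holds -> n = 22 - 3 = 19, s = 177 + 19 = 196.
Iteration 7: 19 > 12 holds -> n = 19 - 3 = 16, s = 196 + 16 = 212.
Iteration 8: 16 > 12 holds -> n = 16 - 3 = 13, s = 212 + 13 = 225.
Iteration 9: 13 > 12 holds -> n = 13 - 3 = 10, s = 225 + 10 = 235.
Iteration 10: 10 > 12 fails; recursion stops.
SUM(n) = 37 + 34 + 31 + 28 + 25 + 22 + 19 + 16 + 13 + 10 = 235.

235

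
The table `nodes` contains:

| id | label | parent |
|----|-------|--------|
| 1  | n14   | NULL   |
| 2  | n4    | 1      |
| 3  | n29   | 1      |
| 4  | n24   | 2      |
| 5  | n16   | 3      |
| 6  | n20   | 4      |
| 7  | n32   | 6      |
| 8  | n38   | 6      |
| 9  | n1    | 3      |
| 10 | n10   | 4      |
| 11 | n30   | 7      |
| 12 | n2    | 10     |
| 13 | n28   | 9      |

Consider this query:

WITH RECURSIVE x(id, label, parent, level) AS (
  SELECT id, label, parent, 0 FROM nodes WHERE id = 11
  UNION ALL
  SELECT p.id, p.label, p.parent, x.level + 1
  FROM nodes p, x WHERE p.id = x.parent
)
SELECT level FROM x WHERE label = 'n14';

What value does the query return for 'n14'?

5

Base: id=11 (n30), parent=7, level 0.
Iteration 1: join on id=7 -> n32 (id 7, parent=6, level 1).
Iteration 2: join on id=6 -> n20 (id 6, parent=4, level 2).
Iteration 3: join on id=4 -> n24 (id 4, parent=2, level 3).
Iteration 4: join on id=2 -> n4 (id 2, parent=1, level 4).
Iteration 5: join on id=1 -> n14 (id 1, parent=NULL, level 5).
Iteration 6: parent is NULL; no match; recursion stops.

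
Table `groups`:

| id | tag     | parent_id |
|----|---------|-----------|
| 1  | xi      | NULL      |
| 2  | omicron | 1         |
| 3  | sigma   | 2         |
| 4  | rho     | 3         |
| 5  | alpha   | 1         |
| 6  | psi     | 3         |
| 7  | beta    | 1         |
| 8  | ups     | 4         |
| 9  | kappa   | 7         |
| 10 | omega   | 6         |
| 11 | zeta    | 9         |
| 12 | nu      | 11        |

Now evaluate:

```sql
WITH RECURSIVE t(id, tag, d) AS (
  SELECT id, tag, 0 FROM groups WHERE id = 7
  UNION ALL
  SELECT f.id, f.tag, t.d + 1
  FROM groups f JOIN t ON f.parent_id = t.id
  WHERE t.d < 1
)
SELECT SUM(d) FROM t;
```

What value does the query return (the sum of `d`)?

1

Base: id=7 (beta) at d 0.
Iteration 1: rows with parent_id in {7} -> kappa (id 9, d 1).
Iteration 2: d < 1 fails for all current rows; recursion stops.
SUM(d) = 0 + 1 = 1.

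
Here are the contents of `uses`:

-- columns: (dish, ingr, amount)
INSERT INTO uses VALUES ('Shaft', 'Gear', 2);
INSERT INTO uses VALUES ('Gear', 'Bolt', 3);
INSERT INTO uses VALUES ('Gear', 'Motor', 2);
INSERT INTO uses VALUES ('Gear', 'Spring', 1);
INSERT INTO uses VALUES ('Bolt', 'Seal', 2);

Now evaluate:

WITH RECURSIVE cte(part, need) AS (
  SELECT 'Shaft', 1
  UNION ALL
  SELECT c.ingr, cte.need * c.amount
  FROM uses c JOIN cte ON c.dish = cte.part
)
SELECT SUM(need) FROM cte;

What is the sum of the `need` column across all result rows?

Base: (Shaft, need=1).
Iteration 1: components of {Shaft} -> Gear = 1*2 = 2.
Iteration 2: components of {Gear} -> Bolt = 2*3 = 6, Motor = 2*2 = 4, Spring = 2*1 = 2.
Iteration 3: components of {Bolt,Motor,Spring} -> Seal = 6*2 = 12.
Iteration 4: no further components; recursion stops.
SUM(need) = 1 + 2 + 6 + 4 + 2 + 12 = 27.

27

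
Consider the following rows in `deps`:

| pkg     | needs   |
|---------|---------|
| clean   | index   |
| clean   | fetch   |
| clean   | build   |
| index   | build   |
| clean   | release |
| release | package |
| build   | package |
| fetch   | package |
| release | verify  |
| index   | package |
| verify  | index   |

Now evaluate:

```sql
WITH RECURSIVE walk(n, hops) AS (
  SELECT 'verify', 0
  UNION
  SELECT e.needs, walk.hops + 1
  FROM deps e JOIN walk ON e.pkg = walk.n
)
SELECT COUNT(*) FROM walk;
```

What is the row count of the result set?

5

Base: (verify, hops=0).
Iteration 1: edges from {verify} -> (index, hops=1).
Iteration 2: edges from {index} -> (build, hops=2), (package, hops=2).
Iteration 3: edges from {build,package} -> (package, hops=3).
Iteration 4: no outgoing edges from {package}; recursion stops.
Total rows emitted: 5.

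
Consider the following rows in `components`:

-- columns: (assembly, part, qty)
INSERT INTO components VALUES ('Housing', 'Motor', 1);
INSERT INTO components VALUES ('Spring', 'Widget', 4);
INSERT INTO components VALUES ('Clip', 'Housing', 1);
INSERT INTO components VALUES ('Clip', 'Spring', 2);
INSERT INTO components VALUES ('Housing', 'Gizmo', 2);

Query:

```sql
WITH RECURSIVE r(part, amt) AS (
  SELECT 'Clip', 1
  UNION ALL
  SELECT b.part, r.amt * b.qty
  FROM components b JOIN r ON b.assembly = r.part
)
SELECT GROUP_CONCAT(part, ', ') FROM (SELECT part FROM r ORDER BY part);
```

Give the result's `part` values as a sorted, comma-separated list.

Base: (Clip, amt=1).
Iteration 1: components of {Clip} -> Housing = 1*1 = 1, Spring = 1*2 = 2.
Iteration 2: components of {Housing,Spring} -> Gizmo = 1*2 = 2, Motor = 1*1 = 1, Widget = 2*4 = 8.
Iteration 3: no further components; recursion stops.

Clip, Gizmo, Housing, Motor, Spring, Widget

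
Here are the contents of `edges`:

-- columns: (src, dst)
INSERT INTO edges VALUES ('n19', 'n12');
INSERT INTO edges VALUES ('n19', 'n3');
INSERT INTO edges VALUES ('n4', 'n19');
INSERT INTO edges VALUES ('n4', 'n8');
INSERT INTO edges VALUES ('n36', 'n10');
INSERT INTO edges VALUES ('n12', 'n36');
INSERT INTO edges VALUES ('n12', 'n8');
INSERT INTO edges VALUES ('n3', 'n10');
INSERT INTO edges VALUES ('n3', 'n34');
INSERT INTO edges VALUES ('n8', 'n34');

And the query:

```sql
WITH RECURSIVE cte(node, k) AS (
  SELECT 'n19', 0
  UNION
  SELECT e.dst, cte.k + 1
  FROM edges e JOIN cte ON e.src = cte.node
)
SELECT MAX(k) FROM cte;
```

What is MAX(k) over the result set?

3

Base: (n19, k=0).
Iteration 1: edges from {n19} -> (n12, k=1), (n3, k=1).
Iteration 2: edges from {n12,n3} -> (n10, k=2), (n34, k=2), (n36, k=2), (n8, k=2).
Iteration 3: edges from {n10,n34,n36,n8} -> (n10, k=3), (n34, k=3).
Iteration 4: no outgoing edges from {n10,n34}; recursion stops.
k values: 0, 1, 1, 2, 2, 2, 2, 3, 3; the maximum is 3.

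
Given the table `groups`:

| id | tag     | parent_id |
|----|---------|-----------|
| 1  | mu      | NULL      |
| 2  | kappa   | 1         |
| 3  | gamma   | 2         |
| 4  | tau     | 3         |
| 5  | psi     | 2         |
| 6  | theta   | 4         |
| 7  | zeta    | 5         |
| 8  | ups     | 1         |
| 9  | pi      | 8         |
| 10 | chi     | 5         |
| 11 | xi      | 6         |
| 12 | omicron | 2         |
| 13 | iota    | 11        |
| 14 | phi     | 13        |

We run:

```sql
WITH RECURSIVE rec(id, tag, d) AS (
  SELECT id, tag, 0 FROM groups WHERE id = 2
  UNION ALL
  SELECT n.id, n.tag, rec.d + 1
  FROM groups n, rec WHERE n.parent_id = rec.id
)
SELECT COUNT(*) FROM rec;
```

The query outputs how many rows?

11

Base: id=2 (kappa) at d 0.
Iteration 1: rows with parent_id in {2} -> gamma (id 3, d 1), psi (id 5, d 1), omicron (id 12, d 1).
Iteration 2: rows with parent_id in {3,5,12} -> tau (id 4, d 2), zeta (id 7, d 2), chi (id 10, d 2).
Iteration 3: rows with parent_id in {4,7,10} -> theta (id 6, d 3).
Iteration 4: rows with parent_id in {6} -> xi (id 11, d 4).
Iteration 5: rows with parent_id in {11} -> iota (id 13, d 5).
Iteration 6: rows with parent_id in {13} -> phi (id 14, d 6).
Iteration 7: no rows with parent_id in {14}; recursion stops.
Total rows emitted: 11.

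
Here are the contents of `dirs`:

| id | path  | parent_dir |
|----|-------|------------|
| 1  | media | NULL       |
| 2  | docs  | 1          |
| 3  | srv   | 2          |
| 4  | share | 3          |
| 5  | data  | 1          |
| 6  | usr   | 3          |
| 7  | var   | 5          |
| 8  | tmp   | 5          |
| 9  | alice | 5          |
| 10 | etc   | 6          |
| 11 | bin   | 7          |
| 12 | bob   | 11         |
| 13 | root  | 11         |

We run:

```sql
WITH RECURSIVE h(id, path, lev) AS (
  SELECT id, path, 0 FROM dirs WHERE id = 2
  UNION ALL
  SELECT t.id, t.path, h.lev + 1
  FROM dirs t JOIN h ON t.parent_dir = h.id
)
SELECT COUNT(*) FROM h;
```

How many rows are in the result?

5

Base: id=2 (docs) at lev 0.
Iteration 1: rows with parent_dir in {2} -> srv (id 3, lev 1).
Iteration 2: rows with parent_dir in {3} -> share (id 4, lev 2), usr (id 6, lev 2).
Iteration 3: rows with parent_dir in {4,6} -> etc (id 10, lev 3).
Iteration 4: no rows with parent_dir in {10}; recursion stops.
Total rows emitted: 5.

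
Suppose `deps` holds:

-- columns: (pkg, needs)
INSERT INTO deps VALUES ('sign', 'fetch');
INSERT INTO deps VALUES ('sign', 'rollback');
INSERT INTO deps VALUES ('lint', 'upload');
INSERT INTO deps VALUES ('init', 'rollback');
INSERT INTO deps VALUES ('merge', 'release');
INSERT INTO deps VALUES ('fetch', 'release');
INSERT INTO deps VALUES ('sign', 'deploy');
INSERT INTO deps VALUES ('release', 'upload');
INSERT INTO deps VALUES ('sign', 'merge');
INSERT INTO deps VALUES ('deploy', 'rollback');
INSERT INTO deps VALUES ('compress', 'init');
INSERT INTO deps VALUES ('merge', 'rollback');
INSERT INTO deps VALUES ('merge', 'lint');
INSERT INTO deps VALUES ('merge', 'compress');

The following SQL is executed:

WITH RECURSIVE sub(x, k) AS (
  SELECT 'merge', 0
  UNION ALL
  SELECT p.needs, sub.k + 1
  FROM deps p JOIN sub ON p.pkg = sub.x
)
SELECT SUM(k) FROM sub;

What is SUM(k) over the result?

13

Base: (merge, k=0).
Iteration 1: edges from {merge} -> (compress, k=1), (lint, k=1), (release, k=1), (rollback, k=1).
Iteration 2: edges from {compress,lint,release,rollback} -> (init, k=2), (upload, k=2) x2. [UNION ALL keeps all 3 new rows, including repeats]
Iteration 3: edges from {init,upload} -> (rollback, k=3).
Iteration 4: no outgoing edges from {rollback}; recursion stops.
SUM(k) = 0 + 1 + 1 + 1 + 1 + 2 + 2 + 2 + 3 = 13.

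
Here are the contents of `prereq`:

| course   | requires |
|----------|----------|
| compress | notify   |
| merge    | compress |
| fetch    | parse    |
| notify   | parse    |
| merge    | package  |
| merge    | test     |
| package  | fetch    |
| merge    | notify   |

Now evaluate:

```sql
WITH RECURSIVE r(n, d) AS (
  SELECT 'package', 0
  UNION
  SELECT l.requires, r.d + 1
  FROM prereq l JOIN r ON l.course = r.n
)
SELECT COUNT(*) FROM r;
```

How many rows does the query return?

3

Base: (package, d=0).
Iteration 1: edges from {package} -> (fetch, d=1).
Iteration 2: edges from {fetch} -> (parse, d=2).
Iteration 3: no outgoing edges from {parse}; recursion stops.
Total rows emitted: 3.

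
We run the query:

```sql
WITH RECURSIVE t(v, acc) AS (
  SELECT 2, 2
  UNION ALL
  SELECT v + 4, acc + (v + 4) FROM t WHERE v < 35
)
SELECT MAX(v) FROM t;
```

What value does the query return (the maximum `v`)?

38

Base: v=2, acc=2.
Iteration 1: 2 < 35 holds -> v = 2 + 4 = 6, acc = 2 + 6 = 8.
Iteration 2: 6 < 35 holds -> v = 6 + 4 = 10, acc = 8 + 10 = 18.
Iteration 3: 10 < 35 holds -> v = 10 + 4 = 14, acc = 18 + 14 = 32.
Iteration 4: 14 < 35 holds -> v = 14 + 4 = 18, acc = 32 + 18 = 50.
Iteration 5: 18 < 35 holds -> v = 18 + 4 = 22, acc = 50 + 22 = 72.
Iteration 6: 22 < 35 holds -> v = 22 + 4 = 26, acc = 72 + 26 = 98.
Iteration 7: 26 < 35 holds -> v = 26 + 4 = 30, acc = 98 + 30 = 128.
Iteration 8: 30 < 35 holds -> v = 30 + 4 = 34, acc = 128 + 34 = 162.
Iteration 9: 34 < 35 holds -> v = 34 + 4 = 38, acc = 162 + 38 = 200.
Iteration 10: 38 < 35 fails; recursion stops.
v values: 2, 6, 10, 14, 18, 22, 26, 30, 34, 38; the maximum is 38.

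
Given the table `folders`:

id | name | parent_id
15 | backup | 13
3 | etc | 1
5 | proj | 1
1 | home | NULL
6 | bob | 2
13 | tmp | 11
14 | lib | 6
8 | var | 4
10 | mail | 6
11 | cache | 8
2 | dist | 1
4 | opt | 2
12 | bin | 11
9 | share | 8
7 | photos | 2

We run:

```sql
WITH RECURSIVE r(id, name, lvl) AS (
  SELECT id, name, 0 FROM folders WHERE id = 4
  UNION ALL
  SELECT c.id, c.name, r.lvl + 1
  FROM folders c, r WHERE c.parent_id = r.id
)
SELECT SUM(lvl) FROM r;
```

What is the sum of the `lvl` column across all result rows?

Base: id=4 (opt) at lvl 0.
Iteration 1: rows with parent_id in {4} -> var (id 8, lvl 1).
Iteration 2: rows with parent_id in {8} -> share (id 9, lvl 2), cache (id 11, lvl 2).
Iteration 3: rows with parent_id in {9,11} -> bin (id 12, lvl 3), tmp (id 13, lvl 3).
Iteration 4: rows with parent_id in {12,13} -> backup (id 15, lvl 4).
Iteration 5: no rows with parent_id in {15}; recursion stops.
SUM(lvl) = 0 + 1 + 2 + 2 + 3 + 3 + 4 = 15.

15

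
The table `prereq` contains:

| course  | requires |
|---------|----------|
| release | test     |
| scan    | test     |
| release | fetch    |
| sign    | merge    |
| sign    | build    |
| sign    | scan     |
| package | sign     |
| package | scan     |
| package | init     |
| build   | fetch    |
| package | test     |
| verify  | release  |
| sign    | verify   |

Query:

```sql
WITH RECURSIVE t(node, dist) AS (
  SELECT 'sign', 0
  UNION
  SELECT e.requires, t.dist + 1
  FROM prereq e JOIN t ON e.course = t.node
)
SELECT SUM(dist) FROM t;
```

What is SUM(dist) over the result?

Base: (sign, dist=0).
Iteration 1: edges from {sign} -> (build, dist=1), (merge, dist=1), (scan, dist=1), (verify, dist=1).
Iteration 2: edges from {build,merge,scan,verify} -> (fetch, dist=2), (release, dist=2), (test, dist=2).
Iteration 3: edges from {fetch,release,test} -> (fetch, dist=3), (test, dist=3).
Iteration 4: no outgoing edges from {fetch,test}; recursion stops.
SUM(dist) = 0 + 1 + 1 + 1 + 1 + 2 + 2 + 2 + 3 + 3 = 16.

16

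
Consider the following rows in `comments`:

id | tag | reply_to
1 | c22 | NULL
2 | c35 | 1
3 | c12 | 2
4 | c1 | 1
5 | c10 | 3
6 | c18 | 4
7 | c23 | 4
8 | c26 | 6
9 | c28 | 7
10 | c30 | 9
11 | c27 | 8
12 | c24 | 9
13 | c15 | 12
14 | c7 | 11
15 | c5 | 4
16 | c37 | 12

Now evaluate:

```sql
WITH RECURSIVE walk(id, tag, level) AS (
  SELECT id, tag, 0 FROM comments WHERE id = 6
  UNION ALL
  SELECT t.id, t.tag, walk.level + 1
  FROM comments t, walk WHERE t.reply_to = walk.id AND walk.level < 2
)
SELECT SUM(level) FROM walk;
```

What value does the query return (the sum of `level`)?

3

Base: id=6 (c18) at level 0.
Iteration 1: rows with reply_to in {6} -> c26 (id 8, level 1).
Iteration 2: rows with reply_to in {8} -> c27 (id 11, level 2).
Iteration 3: level < 2 fails for all current rows; recursion stops.
SUM(level) = 0 + 1 + 2 = 3.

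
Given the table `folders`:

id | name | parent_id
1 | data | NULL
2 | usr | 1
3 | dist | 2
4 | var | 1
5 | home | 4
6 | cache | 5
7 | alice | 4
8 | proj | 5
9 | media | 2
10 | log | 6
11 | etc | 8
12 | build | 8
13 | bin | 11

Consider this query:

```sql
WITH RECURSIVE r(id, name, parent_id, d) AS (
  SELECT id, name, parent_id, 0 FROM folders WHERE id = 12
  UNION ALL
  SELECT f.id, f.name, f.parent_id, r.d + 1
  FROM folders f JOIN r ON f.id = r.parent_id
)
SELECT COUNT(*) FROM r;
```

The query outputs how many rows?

5

Base: id=12 (build), parent_id=8, d 0.
Iteration 1: join on id=8 -> proj (id 8, parent_id=5, d 1).
Iteration 2: join on id=5 -> home (id 5, parent_id=4, d 2).
Iteration 3: join on id=4 -> var (id 4, parent_id=1, d 3).
Iteration 4: join on id=1 -> data (id 1, parent_id=NULL, d 4).
Iteration 5: parent_id is NULL; no match; recursion stops.
Total rows emitted: 5.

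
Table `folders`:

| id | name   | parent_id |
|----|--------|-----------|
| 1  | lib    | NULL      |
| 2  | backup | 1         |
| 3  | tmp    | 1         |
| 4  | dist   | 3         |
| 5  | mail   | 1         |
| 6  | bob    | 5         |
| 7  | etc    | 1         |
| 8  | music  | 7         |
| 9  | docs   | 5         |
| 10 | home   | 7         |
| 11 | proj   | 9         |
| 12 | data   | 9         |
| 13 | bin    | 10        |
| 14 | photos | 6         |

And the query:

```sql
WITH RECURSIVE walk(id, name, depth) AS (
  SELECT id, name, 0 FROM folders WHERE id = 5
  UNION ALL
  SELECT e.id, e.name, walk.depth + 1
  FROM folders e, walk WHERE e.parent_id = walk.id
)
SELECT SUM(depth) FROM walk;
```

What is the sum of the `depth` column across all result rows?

Base: id=5 (mail) at depth 0.
Iteration 1: rows with parent_id in {5} -> bob (id 6, depth 1), docs (id 9, depth 1).
Iteration 2: rows with parent_id in {6,9} -> proj (id 11, depth 2), data (id 12, depth 2), photos (id 14, depth 2).
Iteration 3: no rows with parent_id in {11,12,14}; recursion stops.
SUM(depth) = 0 + 1 + 1 + 2 + 2 + 2 = 8.

8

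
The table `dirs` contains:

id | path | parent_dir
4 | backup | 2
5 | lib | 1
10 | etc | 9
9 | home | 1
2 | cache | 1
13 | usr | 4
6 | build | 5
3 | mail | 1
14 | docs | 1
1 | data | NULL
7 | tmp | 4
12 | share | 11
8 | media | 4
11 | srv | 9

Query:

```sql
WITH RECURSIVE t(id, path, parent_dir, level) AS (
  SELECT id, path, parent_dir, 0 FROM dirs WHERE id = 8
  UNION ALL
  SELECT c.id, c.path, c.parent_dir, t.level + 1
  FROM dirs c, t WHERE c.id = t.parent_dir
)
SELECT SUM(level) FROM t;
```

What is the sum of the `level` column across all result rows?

Base: id=8 (media), parent_dir=4, level 0.
Iteration 1: join on id=4 -> backup (id 4, parent_dir=2, level 1).
Iteration 2: join on id=2 -> cache (id 2, parent_dir=1, level 2).
Iteration 3: join on id=1 -> data (id 1, parent_dir=NULL, level 3).
Iteration 4: parent_dir is NULL; no match; recursion stops.
SUM(level) = 0 + 1 + 2 + 3 = 6.

6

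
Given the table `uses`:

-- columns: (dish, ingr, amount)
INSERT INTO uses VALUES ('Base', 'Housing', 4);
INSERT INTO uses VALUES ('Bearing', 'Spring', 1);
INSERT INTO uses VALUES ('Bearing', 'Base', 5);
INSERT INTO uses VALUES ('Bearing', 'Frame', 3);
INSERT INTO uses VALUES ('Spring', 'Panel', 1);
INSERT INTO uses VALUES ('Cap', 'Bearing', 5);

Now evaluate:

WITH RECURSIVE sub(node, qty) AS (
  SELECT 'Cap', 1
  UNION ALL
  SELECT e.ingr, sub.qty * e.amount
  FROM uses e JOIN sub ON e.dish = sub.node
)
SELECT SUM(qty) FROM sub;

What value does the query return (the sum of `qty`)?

156

Base: (Cap, qty=1).
Iteration 1: components of {Cap} -> Bearing = 1*5 = 5.
Iteration 2: components of {Bearing} -> Base = 5*5 = 25, Frame = 5*3 = 15, Spring = 5*1 = 5.
Iteration 3: components of {Base,Frame,Spring} -> Housing = 25*4 = 100, Panel = 5*1 = 5.
Iteration 4: no further components; recursion stops.
SUM(qty) = 1 + 5 + 25 + 5 + 15 + 100 + 5 = 156.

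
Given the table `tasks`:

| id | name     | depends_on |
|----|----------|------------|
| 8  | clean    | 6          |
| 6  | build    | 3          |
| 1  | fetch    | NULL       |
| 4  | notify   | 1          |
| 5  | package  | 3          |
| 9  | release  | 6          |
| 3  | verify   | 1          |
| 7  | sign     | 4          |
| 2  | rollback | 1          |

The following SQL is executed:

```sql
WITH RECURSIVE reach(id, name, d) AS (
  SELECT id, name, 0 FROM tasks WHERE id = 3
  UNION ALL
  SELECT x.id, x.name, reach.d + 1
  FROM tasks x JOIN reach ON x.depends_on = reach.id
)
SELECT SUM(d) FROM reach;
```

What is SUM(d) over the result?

6

Base: id=3 (verify) at d 0.
Iteration 1: rows with depends_on in {3} -> package (id 5, d 1), build (id 6, d 1).
Iteration 2: rows with depends_on in {5,6} -> clean (id 8, d 2), release (id 9, d 2).
Iteration 3: no rows with depends_on in {8,9}; recursion stops.
SUM(d) = 0 + 1 + 1 + 2 + 2 = 6.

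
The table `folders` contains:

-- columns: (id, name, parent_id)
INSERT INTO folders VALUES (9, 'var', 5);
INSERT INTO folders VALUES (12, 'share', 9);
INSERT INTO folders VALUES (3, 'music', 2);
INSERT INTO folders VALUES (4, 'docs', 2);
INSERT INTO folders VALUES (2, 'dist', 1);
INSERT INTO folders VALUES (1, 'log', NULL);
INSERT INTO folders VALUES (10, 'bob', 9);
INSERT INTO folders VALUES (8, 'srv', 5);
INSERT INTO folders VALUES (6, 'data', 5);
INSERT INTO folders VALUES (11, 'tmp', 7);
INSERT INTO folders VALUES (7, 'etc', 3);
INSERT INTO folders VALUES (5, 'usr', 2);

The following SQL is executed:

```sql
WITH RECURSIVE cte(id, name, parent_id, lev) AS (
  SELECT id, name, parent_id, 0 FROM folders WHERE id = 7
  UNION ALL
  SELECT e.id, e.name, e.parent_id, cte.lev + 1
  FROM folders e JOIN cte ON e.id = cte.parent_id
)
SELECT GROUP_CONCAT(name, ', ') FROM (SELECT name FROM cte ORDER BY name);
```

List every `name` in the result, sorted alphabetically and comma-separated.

dist, etc, log, music

Base: id=7 (etc), parent_id=3, lev 0.
Iteration 1: join on id=3 -> music (id 3, parent_id=2, lev 1).
Iteration 2: join on id=2 -> dist (id 2, parent_id=1, lev 2).
Iteration 3: join on id=1 -> log (id 1, parent_id=NULL, lev 3).
Iteration 4: parent_id is NULL; no match; recursion stops.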